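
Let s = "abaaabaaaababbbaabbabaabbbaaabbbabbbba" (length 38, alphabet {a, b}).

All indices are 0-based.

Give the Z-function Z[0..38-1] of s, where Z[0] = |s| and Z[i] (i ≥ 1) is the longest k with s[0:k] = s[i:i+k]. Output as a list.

Z[0]=38
i=1: i≥r, start 0; Z[1]=0
i=2: i≥r, start 0; Z[2]=1 grow→box=[2,3)
i=3: i≥r, start 0; Z[3]=1 grow→box=[3,4)
i=4: i≥r, start 0; Z[4]=5 grow→box=[4,9)
i=5: min(r-i=4, Z[1]=0)=0; Z[5]=0
i=6: min(r-i=3, Z[2]=1)=1; Z[6]=1
i=7: min(r-i=2, Z[3]=1)=1; Z[7]=1
i=8: min(r-i=1, Z[4]=5)=1; Z[8]=1
i=9: i≥r, start 0; Z[9]=3 grow→box=[9,12)
i=10: min(r-i=2, Z[1]=0)=0; Z[10]=0
i=11: min(r-i=1, Z[2]=1)=1; Z[11]=2 grow→box=[11,13)
i=12: min(r-i=1, Z[1]=0)=0; Z[12]=0
i=13: i≥r, start 0; Z[13]=0
i=14: i≥r, start 0; Z[14]=0
i=15: i≥r, start 0; Z[15]=1 grow→box=[15,16)
i=16: i≥r, start 0; Z[16]=2 grow→box=[16,18)
i=17: min(r-i=1, Z[1]=0)=0; Z[17]=0
i=18: i≥r, start 0; Z[18]=0
i=19: i≥r, start 0; Z[19]=4 grow→box=[19,23)
i=20: min(r-i=3, Z[1]=0)=0; Z[20]=0
i=21: min(r-i=2, Z[2]=1)=1; Z[21]=1
i=22: min(r-i=1, Z[3]=1)=1; Z[22]=2 grow→box=[22,24)
i=23: min(r-i=1, Z[1]=0)=0; Z[23]=0
i=24: i≥r, start 0; Z[24]=0
i=25: i≥r, start 0; Z[25]=0
i=26: i≥r, start 0; Z[26]=1 grow→box=[26,27)
i=27: i≥r, start 0; Z[27]=1 grow→box=[27,28)
i=28: i≥r, start 0; Z[28]=2 grow→box=[28,30)
i=29: min(r-i=1, Z[1]=0)=0; Z[29]=0
i=30: i≥r, start 0; Z[30]=0
i=31: i≥r, start 0; Z[31]=0
i=32: i≥r, start 0; Z[32]=2 grow→box=[32,34)
i=33: min(r-i=1, Z[1]=0)=0; Z[33]=0
i=34: i≥r, start 0; Z[34]=0
i=35: i≥r, start 0; Z[35]=0
i=36: i≥r, start 0; Z[36]=0
i=37: i≥r, start 0; Z[37]=1 grow→box=[37,38)

[38, 0, 1, 1, 5, 0, 1, 1, 1, 3, 0, 2, 0, 0, 0, 1, 2, 0, 0, 4, 0, 1, 2, 0, 0, 0, 1, 1, 2, 0, 0, 0, 2, 0, 0, 0, 0, 1]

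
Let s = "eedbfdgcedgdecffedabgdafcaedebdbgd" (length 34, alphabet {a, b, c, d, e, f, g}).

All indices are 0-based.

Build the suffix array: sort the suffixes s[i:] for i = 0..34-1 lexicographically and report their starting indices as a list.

[18, 25, 22, 29, 3, 31, 19, 24, 7, 13, 33, 17, 21, 2, 30, 27, 11, 5, 9, 28, 12, 16, 1, 26, 8, 0, 23, 4, 15, 14, 6, 32, 20, 10]

rank | idx | suffix
   0 |  18 | abgdafcaedebdbgd
   1 |  25 | aedebdbgd
   2 |  22 | afcaedebdbgd
   3 |  29 | bdbgd
   4 |   3 | bfdgcedgdecffedabgdafcaedebdbgd
   5 |  31 | bgd
   6 |  19 | bgdafcaedebdbgd
   7 |  24 | caedebdbgd
   8 |   7 | cedgdecffedabgdafcaedebdbgd
   9 |  13 | cffedabgdafcaedebdbgd
  10 |  33 | d
  11 |  17 | dabgdafcaedebdbgd
  12 |  21 | dafcaedebdbgd
  13 |   2 | dbfdgcedgdecffedabgdafcaedebdbgd
  14 |  30 | dbgd
  15 |  27 | debdbgd
  16 |  11 | decffedabgdafcaedebdbgd
  17 |   5 | dgcedgdecffedabgdafcaedebdbgd
  18 |   9 | dgdecffedabgdafcaedebdbgd
  19 |  28 | ebdbgd
  20 |  12 | ecffedabgdafcaedebdbgd
  21 |  16 | edabgdafcaedebdbgd
  22 |   1 | edbfdgcedgdecffedabgdafcaedebdbgd
  23 |  26 | edebdbgd
  24 |   8 | edgdecffedabgdafcaedebdbgd
  25 |   0 | eedbfdgcedgdecffedabgdafcaedebdbgd
  26 |  23 | fcaedebdbgd
  27 |   4 | fdgcedgdecffedabgdafcaedebdbgd
  28 |  15 | fedabgdafcaedebdbgd
  29 |  14 | ffedabgdafcaedebdbgd
  30 |   6 | gcedgdecffedabgdafcaedebdbgd
  31 |  32 | gd
  32 |  20 | gdafcaedebdbgd
  33 |  10 | gdecffedabgdafcaedebdbgd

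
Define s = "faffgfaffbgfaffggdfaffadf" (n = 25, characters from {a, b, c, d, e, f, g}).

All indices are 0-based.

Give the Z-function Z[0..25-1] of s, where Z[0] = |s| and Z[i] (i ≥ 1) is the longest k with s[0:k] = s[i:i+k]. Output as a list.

Z[0]=25
i=1: fresh scan; Z[1]=0
i=2: fresh scan; Z[2]=1 scan→box=[2,3)
i=3: fresh scan; Z[3]=1 scan→box=[3,4)
i=4: fresh scan; Z[4]=0
i=5: fresh scan; Z[5]=4 scan→box=[5,9)
i=6: min(r-i=3, Z[1]=0)=0; Z[6]=0
i=7: min(r-i=2, Z[2]=1)=1; Z[7]=1
i=8: min(r-i=1, Z[3]=1)=1; Z[8]=1
i=9: fresh scan; Z[9]=0
i=10: fresh scan; Z[10]=0
i=11: fresh scan; Z[11]=5 scan→box=[11,16)
i=12: min(r-i=4, Z[1]=0)=0; Z[12]=0
i=13: min(r-i=3, Z[2]=1)=1; Z[13]=1
i=14: min(r-i=2, Z[3]=1)=1; Z[14]=1
i=15: min(r-i=1, Z[4]=0)=0; Z[15]=0
i=16: fresh scan; Z[16]=0
i=17: fresh scan; Z[17]=0
i=18: fresh scan; Z[18]=4 scan→box=[18,22)
i=19: min(r-i=3, Z[1]=0)=0; Z[19]=0
i=20: min(r-i=2, Z[2]=1)=1; Z[20]=1
i=21: min(r-i=1, Z[3]=1)=1; Z[21]=2 scan→box=[21,23)
i=22: min(r-i=1, Z[1]=0)=0; Z[22]=0
i=23: fresh scan; Z[23]=0
i=24: fresh scan; Z[24]=1 scan→box=[24,25)

[25, 0, 1, 1, 0, 4, 0, 1, 1, 0, 0, 5, 0, 1, 1, 0, 0, 0, 4, 0, 1, 2, 0, 0, 1]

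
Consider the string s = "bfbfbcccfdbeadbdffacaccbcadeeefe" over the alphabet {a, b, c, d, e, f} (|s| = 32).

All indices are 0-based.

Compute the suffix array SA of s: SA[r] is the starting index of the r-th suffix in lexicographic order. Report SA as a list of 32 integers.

rank→(start, suffix):
  0 → (18, 'acaccbcadeeefe')
  1 → (20, 'accbcadeeefe')
  2 → (12, 'adbdffacaccbcadeeefe')
  3 → (25, 'adeeefe')
  4 → (23, 'bcadeeefe')
  5 → (4, 'bcccfdbeadbdffacaccbcadeeefe')
  6 → (14, 'bdffacaccbcadeeefe')
  7 → (10, 'beadbdffacaccbcadeeefe')
  8 → (2, 'bfbcccfdbeadbdffacaccbcadeeefe')
  9 → (0, 'bfbfbcccfdbeadbdffacaccbcadeeefe')
  10 → (19, 'caccbcadeeefe')
  11 → (24, 'cadeeefe')
  12 → (22, 'cbcadeeefe')
  13 → (21, 'ccbcadeeefe')
  14 → (5, 'cccfdbeadbdffacaccbcadeeefe')
  15 → (6, 'ccfdbeadbdffacaccbcadeeefe')
  16 → (7, 'cfdbeadbdffacaccbcadeeefe')
  17 → (13, 'dbdffacaccbcadeeefe')
  18 → (9, 'dbeadbdffacaccbcadeeefe')
  19 → (26, 'deeefe')
  20 → (15, 'dffacaccbcadeeefe')
  21 → (31, 'e')
  22 → (11, 'eadbdffacaccbcadeeefe')
  23 → (27, 'eeefe')
  24 → (28, 'eefe')
  25 → (29, 'efe')
  26 → (17, 'facaccbcadeeefe')
  27 → (3, 'fbcccfdbeadbdffacaccbcadeeefe')
  28 → (1, 'fbfbcccfdbeadbdffacaccbcadeeefe')
  29 → (8, 'fdbeadbdffacaccbcadeeefe')
  30 → (30, 'fe')
  31 → (16, 'ffacaccbcadeeefe')

[18, 20, 12, 25, 23, 4, 14, 10, 2, 0, 19, 24, 22, 21, 5, 6, 7, 13, 9, 26, 15, 31, 11, 27, 28, 29, 17, 3, 1, 8, 30, 16]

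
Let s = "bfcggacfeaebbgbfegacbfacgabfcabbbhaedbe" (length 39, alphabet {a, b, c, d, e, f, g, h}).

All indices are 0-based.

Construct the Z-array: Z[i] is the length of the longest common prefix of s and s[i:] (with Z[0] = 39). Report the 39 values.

Z[0]=39
i=1: i≥r, start 0; Z[1]=0
i=2: i≥r, start 0; Z[2]=0
i=3: i≥r, start 0; Z[3]=0
i=4: i≥r, start 0; Z[4]=0
i=5: i≥r, start 0; Z[5]=0
i=6: i≥r, start 0; Z[6]=0
i=7: i≥r, start 0; Z[7]=0
i=8: i≥r, start 0; Z[8]=0
i=9: i≥r, start 0; Z[9]=0
i=10: i≥r, start 0; Z[10]=0
i=11: i≥r, start 0; Z[11]=1 scan→box=[11,12)
i=12: i≥r, start 0; Z[12]=1 scan→box=[12,13)
i=13: i≥r, start 0; Z[13]=0
i=14: i≥r, start 0; Z[14]=2 scan→box=[14,16)
i=15: min(r-i=1, Z[1]=0)=0; Z[15]=0
i=16: i≥r, start 0; Z[16]=0
i=17: i≥r, start 0; Z[17]=0
i=18: i≥r, start 0; Z[18]=0
i=19: i≥r, start 0; Z[19]=0
i=20: i≥r, start 0; Z[20]=2 scan→box=[20,22)
i=21: min(r-i=1, Z[1]=0)=0; Z[21]=0
i=22: i≥r, start 0; Z[22]=0
i=23: i≥r, start 0; Z[23]=0
i=24: i≥r, start 0; Z[24]=0
i=25: i≥r, start 0; Z[25]=0
i=26: i≥r, start 0; Z[26]=3 scan→box=[26,29)
i=27: min(r-i=2, Z[1]=0)=0; Z[27]=0
i=28: min(r-i=1, Z[2]=0)=0; Z[28]=0
i=29: i≥r, start 0; Z[29]=0
i=30: i≥r, start 0; Z[30]=1 scan→box=[30,31)
i=31: i≥r, start 0; Z[31]=1 scan→box=[31,32)
i=32: i≥r, start 0; Z[32]=1 scan→box=[32,33)
i=33: i≥r, start 0; Z[33]=0
i=34: i≥r, start 0; Z[34]=0
i=35: i≥r, start 0; Z[35]=0
i=36: i≥r, start 0; Z[36]=0
i=37: i≥r, start 0; Z[37]=1 scan→box=[37,38)
i=38: i≥r, start 0; Z[38]=0

[39, 0, 0, 0, 0, 0, 0, 0, 0, 0, 0, 1, 1, 0, 2, 0, 0, 0, 0, 0, 2, 0, 0, 0, 0, 0, 3, 0, 0, 0, 1, 1, 1, 0, 0, 0, 0, 1, 0]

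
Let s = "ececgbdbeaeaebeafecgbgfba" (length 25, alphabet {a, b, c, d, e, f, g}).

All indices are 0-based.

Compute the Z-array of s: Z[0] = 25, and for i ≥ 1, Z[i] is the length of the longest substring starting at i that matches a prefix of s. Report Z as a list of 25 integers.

Z[0]=25
i=1: i≥r, start 0; Z[1]=0
i=2: i≥r, start 0; Z[2]=2 grow→box=[2,4)
i=3: min(r-i=1, Z[1]=0)=0; Z[3]=0
i=4: i≥r, start 0; Z[4]=0
i=5: i≥r, start 0; Z[5]=0
i=6: i≥r, start 0; Z[6]=0
i=7: i≥r, start 0; Z[7]=0
i=8: i≥r, start 0; Z[8]=1 grow→box=[8,9)
i=9: i≥r, start 0; Z[9]=0
i=10: i≥r, start 0; Z[10]=1 grow→box=[10,11)
i=11: i≥r, start 0; Z[11]=0
i=12: i≥r, start 0; Z[12]=1 grow→box=[12,13)
i=13: i≥r, start 0; Z[13]=0
i=14: i≥r, start 0; Z[14]=1 grow→box=[14,15)
i=15: i≥r, start 0; Z[15]=0
i=16: i≥r, start 0; Z[16]=0
i=17: i≥r, start 0; Z[17]=2 grow→box=[17,19)
i=18: min(r-i=1, Z[1]=0)=0; Z[18]=0
i=19: i≥r, start 0; Z[19]=0
i=20: i≥r, start 0; Z[20]=0
i=21: i≥r, start 0; Z[21]=0
i=22: i≥r, start 0; Z[22]=0
i=23: i≥r, start 0; Z[23]=0
i=24: i≥r, start 0; Z[24]=0

[25, 0, 2, 0, 0, 0, 0, 0, 1, 0, 1, 0, 1, 0, 1, 0, 0, 2, 0, 0, 0, 0, 0, 0, 0]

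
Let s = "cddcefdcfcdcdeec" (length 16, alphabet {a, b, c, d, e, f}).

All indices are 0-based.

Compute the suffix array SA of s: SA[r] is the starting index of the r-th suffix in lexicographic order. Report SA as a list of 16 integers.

rank→(start, suffix):
  0 → (15, 'c')
  1 → (9, 'cdcdeec')
  2 → (0, 'cddcefdcfcdcdeec')
  3 → (11, 'cdeec')
  4 → (3, 'cefdcfcdcdeec')
  5 → (7, 'cfcdcdeec')
  6 → (10, 'dcdeec')
  7 → (2, 'dcefdcfcdcdeec')
  8 → (6, 'dcfcdcdeec')
  9 → (1, 'ddcefdcfcdcdeec')
  10 → (12, 'deec')
  11 → (14, 'ec')
  12 → (13, 'eec')
  13 → (4, 'efdcfcdcdeec')
  14 → (8, 'fcdcdeec')
  15 → (5, 'fdcfcdcdeec')

[15, 9, 0, 11, 3, 7, 10, 2, 6, 1, 12, 14, 13, 4, 8, 5]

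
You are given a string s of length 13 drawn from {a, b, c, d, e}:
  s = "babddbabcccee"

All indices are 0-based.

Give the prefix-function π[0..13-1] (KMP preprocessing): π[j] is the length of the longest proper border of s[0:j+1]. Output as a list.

[0, 0, 1, 0, 0, 1, 2, 3, 0, 0, 0, 0, 0]

π[0] = 0
j=1 s[j]='a': π[1]=0 (border '')
j=2 s[j]='b': π[2]=1 (border 'b')
j=3 s[j]='d': k: 1→0; π[3]=0 (border '')
j=4 s[j]='d': π[4]=0 (border '')
j=5 s[j]='b': π[5]=1 (border 'b')
j=6 s[j]='a': π[6]=2 (border 'ba')
j=7 s[j]='b': π[7]=3 (border 'bab')
j=8 s[j]='c': k: 3→1→0; π[8]=0 (border '')
j=9 s[j]='c': π[9]=0 (border '')
j=10 s[j]='c': π[10]=0 (border '')
j=11 s[j]='e': π[11]=0 (border '')
j=12 s[j]='e': π[12]=0 (border '')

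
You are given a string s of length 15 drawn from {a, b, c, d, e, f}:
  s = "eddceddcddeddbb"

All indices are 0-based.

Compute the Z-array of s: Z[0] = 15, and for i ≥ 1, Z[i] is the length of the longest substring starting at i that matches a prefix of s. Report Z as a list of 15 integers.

[15, 0, 0, 0, 4, 0, 0, 0, 0, 0, 3, 0, 0, 0, 0]

Z[0]=15
i=1: outside box; Z[1]=0
i=2: outside box; Z[2]=0
i=3: outside box; Z[3]=0
i=4: outside box; Z[4]=4 scan→box=[4,8)
i=5: min(r-i=3, Z[1]=0)=0; Z[5]=0
i=6: min(r-i=2, Z[2]=0)=0; Z[6]=0
i=7: min(r-i=1, Z[3]=0)=0; Z[7]=0
i=8: outside box; Z[8]=0
i=9: outside box; Z[9]=0
i=10: outside box; Z[10]=3 scan→box=[10,13)
i=11: min(r-i=2, Z[1]=0)=0; Z[11]=0
i=12: min(r-i=1, Z[2]=0)=0; Z[12]=0
i=13: outside box; Z[13]=0
i=14: outside box; Z[14]=0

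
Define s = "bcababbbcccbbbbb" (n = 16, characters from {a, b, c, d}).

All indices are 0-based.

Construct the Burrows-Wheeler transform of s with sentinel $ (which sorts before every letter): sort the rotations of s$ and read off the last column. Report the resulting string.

bcbbabbbcab$bbccb

rank  rotation           last
    0  $bcababbbcccbbbbb  b
    1  ababbbcccbbbbb$bc  c
    2  abbbcccbbbbb$bcab  b
    3  b$bcababbbcccbbbb  b
    4  babbbcccbbbbb$bca  a
    5  bb$bcababbbcccbbb  b
    6  bbb$bcababbbcccbb  b
    7  bbbb$bcababbbcccb  b
    8  bbbbb$bcababbbccc  c
    9  bbbcccbbbbb$bcaba  a
   10  bbcccbbbbb$bcabab  b
   11  bcababbbcccbbbbb$  $
   12  bcccbbbbb$bcababb  b
   13  cababbbcccbbbbb$b  b
   14  cbbbbb$bcababbbcc  c
   15  ccbbbbb$bcababbbc  c
   16  cccbbbbb$bcababbb  b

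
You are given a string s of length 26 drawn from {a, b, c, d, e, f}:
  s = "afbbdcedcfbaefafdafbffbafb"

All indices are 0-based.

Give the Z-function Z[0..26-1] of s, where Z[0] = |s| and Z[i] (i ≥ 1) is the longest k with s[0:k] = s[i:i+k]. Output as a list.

Z[0]=26
i=1: i≥r, start 0; Z[1]=0
i=2: i≥r, start 0; Z[2]=0
i=3: i≥r, start 0; Z[3]=0
i=4: i≥r, start 0; Z[4]=0
i=5: i≥r, start 0; Z[5]=0
i=6: i≥r, start 0; Z[6]=0
i=7: i≥r, start 0; Z[7]=0
i=8: i≥r, start 0; Z[8]=0
i=9: i≥r, start 0; Z[9]=0
i=10: i≥r, start 0; Z[10]=0
i=11: i≥r, start 0; Z[11]=1 extend→box=[11,12)
i=12: i≥r, start 0; Z[12]=0
i=13: i≥r, start 0; Z[13]=0
i=14: i≥r, start 0; Z[14]=2 extend→box=[14,16)
i=15: min(r-i=1, Z[1]=0)=0; Z[15]=0
i=16: i≥r, start 0; Z[16]=0
i=17: i≥r, start 0; Z[17]=3 extend→box=[17,20)
i=18: min(r-i=2, Z[1]=0)=0; Z[18]=0
i=19: min(r-i=1, Z[2]=0)=0; Z[19]=0
i=20: i≥r, start 0; Z[20]=0
i=21: i≥r, start 0; Z[21]=0
i=22: i≥r, start 0; Z[22]=0
i=23: i≥r, start 0; Z[23]=3 extend→box=[23,26)
i=24: min(r-i=2, Z[1]=0)=0; Z[24]=0
i=25: min(r-i=1, Z[2]=0)=0; Z[25]=0

[26, 0, 0, 0, 0, 0, 0, 0, 0, 0, 0, 1, 0, 0, 2, 0, 0, 3, 0, 0, 0, 0, 0, 3, 0, 0]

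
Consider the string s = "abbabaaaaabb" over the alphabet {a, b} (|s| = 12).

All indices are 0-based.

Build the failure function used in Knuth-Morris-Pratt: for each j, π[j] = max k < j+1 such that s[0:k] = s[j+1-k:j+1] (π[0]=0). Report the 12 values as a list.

[0, 0, 0, 1, 2, 1, 1, 1, 1, 1, 2, 3]

π[0] = 0
j=1 s[j]='b': π[1]=0 (border '')
j=2 s[j]='b': π[2]=0 (border '')
j=3 s[j]='a': π[3]=1 (border 'a')
j=4 s[j]='b': π[4]=2 (border 'ab')
j=5 s[j]='a': k: 2→0; π[5]=1 (border 'a')
j=6 s[j]='a': k: 1→0; π[6]=1 (border 'a')
j=7 s[j]='a': k: 1→0; π[7]=1 (border 'a')
j=8 s[j]='a': k: 1→0; π[8]=1 (border 'a')
j=9 s[j]='a': k: 1→0; π[9]=1 (border 'a')
j=10 s[j]='b': π[10]=2 (border 'ab')
j=11 s[j]='b': π[11]=3 (border 'abb')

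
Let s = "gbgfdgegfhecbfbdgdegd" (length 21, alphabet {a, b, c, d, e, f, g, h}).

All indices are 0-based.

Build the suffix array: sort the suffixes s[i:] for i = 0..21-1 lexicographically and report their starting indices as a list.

rank→(start, suffix):
  0 → (14, 'bdgdegd')
  1 → (12, 'bfbdgdegd')
  2 → (1, 'bgfdgegfhecbfbdgdegd')
  3 → (11, 'cbfbdgdegd')
  4 → (20, 'd')
  5 → (17, 'degd')
  6 → (15, 'dgdegd')
  7 → (4, 'dgegfhecbfbdgdegd')
  8 → (10, 'ecbfbdgdegd')
  9 → (18, 'egd')
  10 → (6, 'egfhecbfbdgdegd')
  11 → (13, 'fbdgdegd')
  12 → (3, 'fdgegfhecbfbdgdegd')
  13 → (8, 'fhecbfbdgdegd')
  14 → (0, 'gbgfdgegfhecbfbdgdegd')
  15 → (19, 'gd')
  16 → (16, 'gdegd')
  17 → (5, 'gegfhecbfbdgdegd')
  18 → (2, 'gfdgegfhecbfbdgdegd')
  19 → (7, 'gfhecbfbdgdegd')
  20 → (9, 'hecbfbdgdegd')

[14, 12, 1, 11, 20, 17, 15, 4, 10, 18, 6, 13, 3, 8, 0, 19, 16, 5, 2, 7, 9]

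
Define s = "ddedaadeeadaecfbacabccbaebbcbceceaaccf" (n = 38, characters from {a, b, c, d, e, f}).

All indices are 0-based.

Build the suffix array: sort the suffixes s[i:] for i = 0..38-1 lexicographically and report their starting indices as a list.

[33, 4, 18, 16, 34, 9, 5, 23, 11, 15, 22, 25, 26, 19, 28, 17, 21, 27, 20, 35, 31, 29, 36, 13, 3, 10, 0, 1, 6, 32, 8, 24, 30, 12, 2, 7, 37, 14]

rank→(start, suffix):
  0 → (33, 'aaccf')
  1 → (4, 'aadeeadaecfbacabccbaebbcbceceaaccf')
  2 → (18, 'abccbaebbcbceceaaccf')
  3 → (16, 'acabccbaebbcbceceaaccf')
  4 → (34, 'accf')
  5 → (9, 'adaecfbacabccbaebbcbceceaaccf')
  6 → (5, 'adeeadaecfbacabccbaebbcbceceaaccf')
  7 → (23, 'aebbcbceceaaccf')
  8 → (11, 'aecfbacabccbaebbcbceceaaccf')
  9 → (15, 'bacabccbaebbcbceceaaccf')
  10 → (22, 'baebbcbceceaaccf')
  11 → (25, 'bbcbceceaaccf')
  12 → (26, 'bcbceceaaccf')
  13 → (19, 'bccbaebbcbceceaaccf')
  14 → (28, 'bceceaaccf')
  15 → (17, 'cabccbaebbcbceceaaccf')
  16 → (21, 'cbaebbcbceceaaccf')
  17 → (27, 'cbceceaaccf')
  18 → (20, 'ccbaebbcbceceaaccf')
  19 → (35, 'ccf')
  20 → (31, 'ceaaccf')
  21 → (29, 'ceceaaccf')
  22 → (36, 'cf')
  23 → (13, 'cfbacabccbaebbcbceceaaccf')
  24 → (3, 'daadeeadaecfbacabccbaebbcbceceaaccf')
  25 → (10, 'daecfbacabccbaebbcbceceaaccf')
  26 → (0, 'ddedaadeeadaecfbacabccbaebbcbceceaaccf')
  27 → (1, 'dedaadeeadaecfbacabccbaebbcbceceaaccf')
  28 → (6, 'deeadaecfbacabccbaebbcbceceaaccf')
  29 → (32, 'eaaccf')
  30 → (8, 'eadaecfbacabccbaebbcbceceaaccf')
  31 → (24, 'ebbcbceceaaccf')
  32 → (30, 'eceaaccf')
  33 → (12, 'ecfbacabccbaebbcbceceaaccf')
  34 → (2, 'edaadeeadaecfbacabccbaebbcbceceaaccf')
  35 → (7, 'eeadaecfbacabccbaebbcbceceaaccf')
  36 → (37, 'f')
  37 → (14, 'fbacabccbaebbcbceceaaccf')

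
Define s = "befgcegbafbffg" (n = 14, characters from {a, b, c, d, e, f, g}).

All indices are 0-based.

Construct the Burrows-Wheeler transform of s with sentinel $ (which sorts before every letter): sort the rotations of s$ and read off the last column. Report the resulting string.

gbg$fgbcabfefef

rank  rotation         last
    0  $befgcegbafbffg  g
    1  afbffg$befgcegb  b
    2  bafbffg$befgceg  g
    3  befgcegbafbffg$  $
    4  bffg$befgcegbaf  f
    5  cegbafbffg$befg  g
    6  efgcegbafbffg$b  b
    7  egbafbffg$befgc  c
    8  fbffg$befgcegba  a
    9  ffg$befgcegbafb  b
   10  fg$befgcegbafbf  f
   11  fgcegbafbffg$be  e
   12  g$befgcegbafbff  f
   13  gbafbffg$befgce  e
   14  gcegbafbffg$bef  f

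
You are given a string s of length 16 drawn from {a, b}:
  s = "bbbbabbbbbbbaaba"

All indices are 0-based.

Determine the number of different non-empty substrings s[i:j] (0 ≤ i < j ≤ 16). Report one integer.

95

rank→(start, suffix):
  0 → (15, 'a')
  1 → (12, 'aaba')
  2 → (13, 'aba')
  3 → (4, 'abbbbbbbaaba')
  4 → (14, 'ba')
  5 → (11, 'baaba')
  6 → (3, 'babbbbbbbaaba')
  7 → (10, 'bbaaba')
  8 → (2, 'bbabbbbbbbaaba')
  9 → (9, 'bbbaaba')
  10 → (1, 'bbbabbbbbbbaaba')
  11 → (8, 'bbbbaaba')
  12 → (0, 'bbbbabbbbbbbaaba')
  13 → (7, 'bbbbbaaba')
  14 → (6, 'bbbbbbaaba')
  15 → (5, 'bbbbbbbaaba')

SA = [15, 12, 13, 4, 14, 11, 3, 10, 2, 9, 1, 8, 0, 7, 6, 5]
rank  pair      lcp
   1  s[15:],s[12:]  1  'a'
   2  s[12:],s[13:]  1  'a'
   3  s[13:],s[4:]  2  'ab'
   4  s[4:],s[14:]  0  ''
   5  s[14:],s[11:]  2  'ba'
   6  s[11:],s[3:]  2  'ba'
   7  s[3:],s[10:]  1  'b'
   8  s[10:],s[2:]  3  'bba'
   9  s[2:],s[9:]  2  'bb'
  10  s[9:],s[1:]  4  'bbba'
  11  s[1:],s[8:]  3  'bbb'
  12  s[8:],s[0:]  5  'bbbba'
  13  s[0:],s[7:]  4  'bbbb'
  14  s[7:],s[6:]  5  'bbbbb'
  15  s[6:],s[5:]  6  'bbbbbb'

n(n+1)/2 = 16·17/2 = 136
Σ LCP = 0 + 1 + 1 + 2 + 0 + 2 + 2 + 1 + 3 + 2 + 4 + 3 + 5 + 4 + 5 + 6 = 41
distinct = 136 − 41 = 95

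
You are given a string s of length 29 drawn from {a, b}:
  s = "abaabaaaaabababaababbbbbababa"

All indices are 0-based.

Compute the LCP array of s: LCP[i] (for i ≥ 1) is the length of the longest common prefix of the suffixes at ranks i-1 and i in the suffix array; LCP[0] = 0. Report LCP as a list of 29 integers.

rank→(start, suffix):
  0 → (28, 'a')
  1 → (5, 'aaaaabababaababbbbbababa')
  2 → (6, 'aaaabababaababbbbbababa')
  3 → (7, 'aaabababaababbbbbababa')
  4 → (2, 'aabaaaaabababaababbbbbababa')
  5 → (8, 'aabababaababbbbbababa')
  6 → (15, 'aababbbbbababa')
  7 → (26, 'aba')
  8 → (3, 'abaaaaabababaababbbbbababa')
  9 → (0, 'abaabaaaaabababaababbbbbababa')
  10 → (13, 'abaababbbbbababa')
  11 → (24, 'ababa')
  12 → (11, 'ababaababbbbbababa')
  13 → (9, 'abababaababbbbbababa')
  14 → (16, 'ababbbbbababa')
  15 → (18, 'abbbbbababa')
  16 → (27, 'ba')
  17 → (4, 'baaaaabababaababbbbbababa')
  18 → (1, 'baabaaaaabababaababbbbbababa')
  19 → (14, 'baababbbbbababa')
  20 → (25, 'baba')
  21 → (12, 'babaababbbbbababa')
  22 → (23, 'bababa')
  23 → (10, 'bababaababbbbbababa')
  24 → (17, 'babbbbbababa')
  25 → (22, 'bbababa')
  26 → (21, 'bbbababa')
  27 → (20, 'bbbbababa')
  28 → (19, 'bbbbbababa')

SA = [28, 5, 6, 7, 2, 8, 15, 26, 3, 0, 13, 24, 11, 9, 16, 18, 27, 4, 1, 14, 25, 12, 23, 10, 17, 22, 21, 20, 19]
[i] adj suffixes → lcp
  [1] 28/5 → 1 ('a')
  [2] 5/6 → 4 ('aaaa')
  [3] 6/7 → 3 ('aaa')
  [4] 7/2 → 2 ('aa')
  [5] 2/8 → 4 ('aaba')
  [6] 8/15 → 5 ('aabab')
  [7] 15/26 → 1 ('a')
  [8] 26/3 → 3 ('aba')
  [9] 3/0 → 4 ('abaa')
  [10] 0/13 → 6 ('abaaba')
  [11] 13/24 → 3 ('aba')
  [12] 24/11 → 5 ('ababa')
  [13] 11/9 → 5 ('ababa')
  [14] 9/16 → 4 ('abab')
  [15] 16/18 → 2 ('ab')
  [16] 18/27 → 0 ('')
  [17] 27/4 → 2 ('ba')
  [18] 4/1 → 3 ('baa')
  [19] 1/14 → 5 ('baaba')
  [20] 14/25 → 2 ('ba')
  [21] 25/12 → 4 ('baba')
  [22] 12/23 → 4 ('baba')
  [23] 23/10 → 6 ('bababa')
  [24] 10/17 → 3 ('bab')
  [25] 17/22 → 1 ('b')
  [26] 22/21 → 2 ('bb')
  [27] 21/20 → 3 ('bbb')
  [28] 20/19 → 4 ('bbbb')

[0, 1, 4, 3, 2, 4, 5, 1, 3, 4, 6, 3, 5, 5, 4, 2, 0, 2, 3, 5, 2, 4, 4, 6, 3, 1, 2, 3, 4]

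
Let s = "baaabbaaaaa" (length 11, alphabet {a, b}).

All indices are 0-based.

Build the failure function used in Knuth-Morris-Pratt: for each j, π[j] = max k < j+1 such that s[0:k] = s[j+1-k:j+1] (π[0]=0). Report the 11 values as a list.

[0, 0, 0, 0, 1, 1, 2, 3, 4, 0, 0]

π[0] = 0
j=1 s[j]='a': π[1]=0 (border '')
j=2 s[j]='a': π[2]=0 (border '')
j=3 s[j]='a': π[3]=0 (border '')
j=4 s[j]='b': π[4]=1 (border 'b')
j=5 s[j]='b': k: 1→0; π[5]=1 (border 'b')
j=6 s[j]='a': π[6]=2 (border 'ba')
j=7 s[j]='a': π[7]=3 (border 'baa')
j=8 s[j]='a': π[8]=4 (border 'baaa')
j=9 s[j]='a': k: 4→0; π[9]=0 (border '')
j=10 s[j]='a': π[10]=0 (border '')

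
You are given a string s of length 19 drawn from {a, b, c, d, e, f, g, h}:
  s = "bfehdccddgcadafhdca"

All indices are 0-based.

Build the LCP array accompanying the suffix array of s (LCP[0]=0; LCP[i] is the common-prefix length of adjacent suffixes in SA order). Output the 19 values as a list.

sorted suffixes:
  #0 SA[0]=18  'a'
  #1 SA[1]=11  'adafhdca'
  #2 SA[2]=13  'afhdca'
  #3 SA[3]=0  'bfehdccddgcadafhdca'
  #4 SA[4]=17  'ca'
  #5 SA[5]=10  'cadafhdca'
  #6 SA[6]=5  'ccddgcadafhdca'
  #7 SA[7]=6  'cddgcadafhdca'
  #8 SA[8]=12  'dafhdca'
  #9 SA[9]=16  'dca'
  #10 SA[10]=4  'dccddgcadafhdca'
  #11 SA[11]=7  'ddgcadafhdca'
  #12 SA[12]=8  'dgcadafhdca'
  #13 SA[13]=2  'ehdccddgcadafhdca'
  #14 SA[14]=1  'fehdccddgcadafhdca'
  #15 SA[15]=14  'fhdca'
  #16 SA[16]=9  'gcadafhdca'
  #17 SA[17]=15  'hdca'
  #18 SA[18]=3  'hdccddgcadafhdca'

SA = [18, 11, 13, 0, 17, 10, 5, 6, 12, 16, 4, 7, 8, 2, 1, 14, 9, 15, 3]
i: (SA[i-1],SA[i]) lcp shared
  1: (18,11) 1 'a'
  2: (11,13) 1 'a'
  3: (13,0) 0 ''
  4: (0,17) 0 ''
  5: (17,10) 2 'ca'
  6: (10,5) 1 'c'
  7: (5,6) 1 'c'
  8: (6,12) 0 ''
  9: (12,16) 1 'd'
  10: (16,4) 2 'dc'
  11: (4,7) 1 'd'
  12: (7,8) 1 'd'
  13: (8,2) 0 ''
  14: (2,1) 0 ''
  15: (1,14) 1 'f'
  16: (14,9) 0 ''
  17: (9,15) 0 ''
  18: (15,3) 3 'hdc'

[0, 1, 1, 0, 0, 2, 1, 1, 0, 1, 2, 1, 1, 0, 0, 1, 0, 0, 3]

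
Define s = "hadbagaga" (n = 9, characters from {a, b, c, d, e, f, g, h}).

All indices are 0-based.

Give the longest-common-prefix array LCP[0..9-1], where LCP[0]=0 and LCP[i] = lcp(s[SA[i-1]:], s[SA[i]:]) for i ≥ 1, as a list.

rank→(start, suffix):
  0 → (8, 'a')
  1 → (1, 'adbagaga')
  2 → (6, 'aga')
  3 → (4, 'agaga')
  4 → (3, 'bagaga')
  5 → (2, 'dbagaga')
  6 → (7, 'ga')
  7 → (5, 'gaga')
  8 → (0, 'hadbagaga')

SA = [8, 1, 6, 4, 3, 2, 7, 5, 0]
rank  pair      lcp
   1  s[8:],s[1:]  1  'a'
   2  s[1:],s[6:]  1  'a'
   3  s[6:],s[4:]  3  'aga'
   4  s[4:],s[3:]  0  ''
   5  s[3:],s[2:]  0  ''
   6  s[2:],s[7:]  0  ''
   7  s[7:],s[5:]  2  'ga'
   8  s[5:],s[0:]  0  ''

[0, 1, 1, 3, 0, 0, 0, 2, 0]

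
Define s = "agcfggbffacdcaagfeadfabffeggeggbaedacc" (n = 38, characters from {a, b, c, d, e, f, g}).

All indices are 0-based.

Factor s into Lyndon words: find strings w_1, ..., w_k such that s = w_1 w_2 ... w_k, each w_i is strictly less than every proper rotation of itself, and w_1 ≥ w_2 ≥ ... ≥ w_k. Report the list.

emit factor 1: 'agcfggbff' (i=0, period=9)
emit factor 2: 'acdc' (i=9, period=4)
emit factor 3: 'aagfeadfabffeggeggbaedacc' (i=13, period=25)

["agcfggbff", "acdc", "aagfeadfabffeggeggbaedacc"]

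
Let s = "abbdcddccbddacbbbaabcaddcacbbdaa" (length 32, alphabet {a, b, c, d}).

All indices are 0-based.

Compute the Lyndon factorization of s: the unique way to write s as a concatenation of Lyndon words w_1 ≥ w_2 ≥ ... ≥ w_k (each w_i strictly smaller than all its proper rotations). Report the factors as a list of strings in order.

["abbdcddccbddacbbb", "aabcaddcacbbd", "a", "a"]

emit factor 1: 'abbdcddccbddacbbb' (i=0, period=17)
emit factor 2: 'aabcaddcacbbd' (i=17, period=13)
emit factor 3: 'a' (i=30, period=1)
emit factor 4: 'a' (i=31, period=1)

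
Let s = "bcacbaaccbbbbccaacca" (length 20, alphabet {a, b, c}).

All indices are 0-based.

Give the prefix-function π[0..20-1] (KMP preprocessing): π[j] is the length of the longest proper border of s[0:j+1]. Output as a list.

[0, 0, 0, 0, 1, 0, 0, 0, 0, 1, 1, 1, 1, 2, 0, 0, 0, 0, 0, 0]

π[0] = 0
j=1 s[j]='c': π[1]=0 (border '')
j=2 s[j]='a': π[2]=0 (border '')
j=3 s[j]='c': π[3]=0 (border '')
j=4 s[j]='b': π[4]=1 (border 'b')
j=5 s[j]='a': k: 1→0; π[5]=0 (border '')
j=6 s[j]='a': π[6]=0 (border '')
j=7 s[j]='c': π[7]=0 (border '')
j=8 s[j]='c': π[8]=0 (border '')
j=9 s[j]='b': π[9]=1 (border 'b')
j=10 s[j]='b': k: 1→0; π[10]=1 (border 'b')
j=11 s[j]='b': k: 1→0; π[11]=1 (border 'b')
j=12 s[j]='b': k: 1→0; π[12]=1 (border 'b')
j=13 s[j]='c': π[13]=2 (border 'bc')
j=14 s[j]='c': k: 2→0; π[14]=0 (border '')
j=15 s[j]='a': π[15]=0 (border '')
j=16 s[j]='a': π[16]=0 (border '')
j=17 s[j]='c': π[17]=0 (border '')
j=18 s[j]='c': π[18]=0 (border '')
j=19 s[j]='a': π[19]=0 (border '')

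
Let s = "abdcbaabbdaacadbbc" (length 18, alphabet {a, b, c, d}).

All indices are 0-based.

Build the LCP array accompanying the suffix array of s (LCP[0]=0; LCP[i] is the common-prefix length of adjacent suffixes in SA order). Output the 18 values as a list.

sorted suffixes:
  #0 SA[0]=5  'aabbdaacadbbc'
  #1 SA[1]=10  'aacadbbc'
  #2 SA[2]=6  'abbdaacadbbc'
  #3 SA[3]=0  'abdcbaabbdaacadbbc'
  #4 SA[4]=11  'acadbbc'
  #5 SA[5]=13  'adbbc'
  #6 SA[6]=4  'baabbdaacadbbc'
  #7 SA[7]=15  'bbc'
  #8 SA[8]=7  'bbdaacadbbc'
  #9 SA[9]=16  'bc'
  #10 SA[10]=8  'bdaacadbbc'
  #11 SA[11]=1  'bdcbaabbdaacadbbc'
  #12 SA[12]=17  'c'
  #13 SA[13]=12  'cadbbc'
  #14 SA[14]=3  'cbaabbdaacadbbc'
  #15 SA[15]=9  'daacadbbc'
  #16 SA[16]=14  'dbbc'
  #17 SA[17]=2  'dcbaabbdaacadbbc'

SA = [5, 10, 6, 0, 11, 13, 4, 15, 7, 16, 8, 1, 17, 12, 3, 9, 14, 2]
i: (SA[i-1],SA[i]) lcp shared
  1: (5,10) 2 'aa'
  2: (10,6) 1 'a'
  3: (6,0) 2 'ab'
  4: (0,11) 1 'a'
  5: (11,13) 1 'a'
  6: (13,4) 0 ''
  7: (4,15) 1 'b'
  8: (15,7) 2 'bb'
  9: (7,16) 1 'b'
  10: (16,8) 1 'b'
  11: (8,1) 2 'bd'
  12: (1,17) 0 ''
  13: (17,12) 1 'c'
  14: (12,3) 1 'c'
  15: (3,9) 0 ''
  16: (9,14) 1 'd'
  17: (14,2) 1 'd'

[0, 2, 1, 2, 1, 1, 0, 1, 2, 1, 1, 2, 0, 1, 1, 0, 1, 1]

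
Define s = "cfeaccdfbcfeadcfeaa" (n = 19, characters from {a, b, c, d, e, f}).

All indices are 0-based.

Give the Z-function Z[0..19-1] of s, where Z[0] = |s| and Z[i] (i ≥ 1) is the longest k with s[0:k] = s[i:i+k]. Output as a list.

Z[0]=19
i=1: i≥r, start 0; Z[1]=0
i=2: i≥r, start 0; Z[2]=0
i=3: i≥r, start 0; Z[3]=0
i=4: i≥r, start 0; Z[4]=1 grow→box=[4,5)
i=5: i≥r, start 0; Z[5]=1 grow→box=[5,6)
i=6: i≥r, start 0; Z[6]=0
i=7: i≥r, start 0; Z[7]=0
i=8: i≥r, start 0; Z[8]=0
i=9: i≥r, start 0; Z[9]=4 grow→box=[9,13)
i=10: min(r-i=3, Z[1]=0)=0; Z[10]=0
i=11: min(r-i=2, Z[2]=0)=0; Z[11]=0
i=12: min(r-i=1, Z[3]=0)=0; Z[12]=0
i=13: i≥r, start 0; Z[13]=0
i=14: i≥r, start 0; Z[14]=4 grow→box=[14,18)
i=15: min(r-i=3, Z[1]=0)=0; Z[15]=0
i=16: min(r-i=2, Z[2]=0)=0; Z[16]=0
i=17: min(r-i=1, Z[3]=0)=0; Z[17]=0
i=18: i≥r, start 0; Z[18]=0

[19, 0, 0, 0, 1, 1, 0, 0, 0, 4, 0, 0, 0, 0, 4, 0, 0, 0, 0]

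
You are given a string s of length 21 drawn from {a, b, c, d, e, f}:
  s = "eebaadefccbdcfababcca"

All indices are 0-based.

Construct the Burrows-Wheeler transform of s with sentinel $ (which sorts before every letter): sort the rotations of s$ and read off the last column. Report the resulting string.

acbfbaeaacccbfdbae$dce

rank  rotation                last
    0  $eebaadefccbdcfababcca  a
    1  a$eebaadefccbdcfababcc  c
    2  aadefccbdcfababcca$eeb  b
    3  ababcca$eebaadefccbdcf  f
    4  abcca$eebaadefccbdcfab  b
    5  adefccbdcfababcca$eeba  a
    6  baadefccbdcfababcca$ee  e
    7  babcca$eebaadefccbdcfa  a
    8  bcca$eebaadefccbdcfaba  a
    9  bdcfababcca$eebaadefcc  c
   10  ca$eebaadefccbdcfababc  c
   11  cbdcfababcca$eebaadefc  c
   12  cca$eebaadefccbdcfabab  b
   13  ccbdcfababcca$eebaadef  f
   14  cfababcca$eebaadefccbd  d
   15  dcfababcca$eebaadefccb  b
   16  defccbdcfababcca$eebaa  a
   17  ebaadefccbdcfababcca$e  e
   18  eebaadefccbdcfababcca$  $
   19  efccbdcfababcca$eebaad  d
   20  fababcca$eebaadefccbdc  c
   21  fccbdcfababcca$eebaade  e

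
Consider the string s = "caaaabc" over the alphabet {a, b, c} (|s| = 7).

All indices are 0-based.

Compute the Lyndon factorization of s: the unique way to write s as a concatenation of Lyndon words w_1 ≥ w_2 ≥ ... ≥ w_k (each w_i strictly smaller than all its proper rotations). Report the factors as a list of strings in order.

["c", "aaaabc"]

emit factor 1: 'c' (i=0, period=1)
emit factor 2: 'aaaabc' (i=1, period=6)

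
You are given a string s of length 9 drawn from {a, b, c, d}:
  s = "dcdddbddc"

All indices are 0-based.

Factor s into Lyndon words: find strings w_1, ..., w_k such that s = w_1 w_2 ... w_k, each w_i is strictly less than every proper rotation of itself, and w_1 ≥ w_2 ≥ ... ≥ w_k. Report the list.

["d", "cddd", "bddc"]

emit factor 1: 'd' (i=0, period=1)
emit factor 2: 'cddd' (i=1, period=4)
emit factor 3: 'bddc' (i=5, period=4)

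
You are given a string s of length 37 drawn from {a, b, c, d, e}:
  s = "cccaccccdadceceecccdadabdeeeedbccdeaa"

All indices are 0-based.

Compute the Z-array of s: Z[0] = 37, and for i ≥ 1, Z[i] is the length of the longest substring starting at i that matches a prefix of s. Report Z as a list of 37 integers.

[37, 2, 1, 0, 3, 3, 2, 1, 0, 0, 0, 1, 0, 1, 0, 0, 3, 2, 1, 0, 0, 0, 0, 0, 0, 0, 0, 0, 0, 0, 0, 2, 1, 0, 0, 0, 0]

Z[0]=37
i=1: outside box; Z[1]=2 extend→box=[1,3)
i=2: min(r-i=1, Z[1]=2)=1; Z[2]=1
i=3: outside box; Z[3]=0
i=4: outside box; Z[4]=3 extend→box=[4,7)
i=5: min(r-i=2, Z[1]=2)=2; Z[5]=3 extend→box=[5,8)
i=6: min(r-i=2, Z[1]=2)=2; Z[6]=2
i=7: min(r-i=1, Z[2]=1)=1; Z[7]=1
i=8: outside box; Z[8]=0
i=9: outside box; Z[9]=0
i=10: outside box; Z[10]=0
i=11: outside box; Z[11]=1 extend→box=[11,12)
i=12: outside box; Z[12]=0
i=13: outside box; Z[13]=1 extend→box=[13,14)
i=14: outside box; Z[14]=0
i=15: outside box; Z[15]=0
i=16: outside box; Z[16]=3 extend→box=[16,19)
i=17: min(r-i=2, Z[1]=2)=2; Z[17]=2
i=18: min(r-i=1, Z[2]=1)=1; Z[18]=1
i=19: outside box; Z[19]=0
i=20: outside box; Z[20]=0
i=21: outside box; Z[21]=0
i=22: outside box; Z[22]=0
i=23: outside box; Z[23]=0
i=24: outside box; Z[24]=0
i=25: outside box; Z[25]=0
i=26: outside box; Z[26]=0
i=27: outside box; Z[27]=0
i=28: outside box; Z[28]=0
i=29: outside box; Z[29]=0
i=30: outside box; Z[30]=0
i=31: outside box; Z[31]=2 extend→box=[31,33)
i=32: min(r-i=1, Z[1]=2)=1; Z[32]=1
i=33: outside box; Z[33]=0
i=34: outside box; Z[34]=0
i=35: outside box; Z[35]=0
i=36: outside box; Z[36]=0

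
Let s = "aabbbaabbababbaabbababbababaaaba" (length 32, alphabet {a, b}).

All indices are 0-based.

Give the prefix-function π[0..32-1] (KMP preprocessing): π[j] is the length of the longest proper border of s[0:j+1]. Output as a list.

[0, 1, 0, 0, 0, 1, 2, 3, 4, 1, 0, 1, 0, 0, 1, 2, 3, 4, 1, 0, 1, 0, 0, 1, 0, 1, 0, 1, 2, 2, 3, 1]

π[0] = 0
j=1 s[j]='a': π[1]=1 (border 'a')
j=2 s[j]='b': k: 1→0; π[2]=0 (border '')
j=3 s[j]='b': π[3]=0 (border '')
j=4 s[j]='b': π[4]=0 (border '')
j=5 s[j]='a': π[5]=1 (border 'a')
j=6 s[j]='a': π[6]=2 (border 'aa')
j=7 s[j]='b': π[7]=3 (border 'aab')
j=8 s[j]='b': π[8]=4 (border 'aabb')
j=9 s[j]='a': k: 4→0; π[9]=1 (border 'a')
j=10 s[j]='b': k: 1→0; π[10]=0 (border '')
j=11 s[j]='a': π[11]=1 (border 'a')
j=12 s[j]='b': k: 1→0; π[12]=0 (border '')
j=13 s[j]='b': π[13]=0 (border '')
j=14 s[j]='a': π[14]=1 (border 'a')
j=15 s[j]='a': π[15]=2 (border 'aa')
j=16 s[j]='b': π[16]=3 (border 'aab')
j=17 s[j]='b': π[17]=4 (border 'aabb')
j=18 s[j]='a': k: 4→0; π[18]=1 (border 'a')
j=19 s[j]='b': k: 1→0; π[19]=0 (border '')
j=20 s[j]='a': π[20]=1 (border 'a')
j=21 s[j]='b': k: 1→0; π[21]=0 (border '')
j=22 s[j]='b': π[22]=0 (border '')
j=23 s[j]='a': π[23]=1 (border 'a')
j=24 s[j]='b': k: 1→0; π[24]=0 (border '')
j=25 s[j]='a': π[25]=1 (border 'a')
j=26 s[j]='b': k: 1→0; π[26]=0 (border '')
j=27 s[j]='a': π[27]=1 (border 'a')
j=28 s[j]='a': π[28]=2 (border 'aa')
j=29 s[j]='a': k: 2→1; π[29]=2 (border 'aa')
j=30 s[j]='b': π[30]=3 (border 'aab')
j=31 s[j]='a': k: 3→0; π[31]=1 (border 'a')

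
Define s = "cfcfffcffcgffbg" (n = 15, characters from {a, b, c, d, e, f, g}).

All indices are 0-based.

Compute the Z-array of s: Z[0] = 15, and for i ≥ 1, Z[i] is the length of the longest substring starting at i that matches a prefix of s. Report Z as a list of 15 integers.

[15, 0, 2, 0, 0, 0, 2, 0, 0, 1, 0, 0, 0, 0, 0]

Z[0]=15
i=1: outside box; Z[1]=0
i=2: outside box; Z[2]=2 scan→box=[2,4)
i=3: min(r-i=1, Z[1]=0)=0; Z[3]=0
i=4: outside box; Z[4]=0
i=5: outside box; Z[5]=0
i=6: outside box; Z[6]=2 scan→box=[6,8)
i=7: min(r-i=1, Z[1]=0)=0; Z[7]=0
i=8: outside box; Z[8]=0
i=9: outside box; Z[9]=1 scan→box=[9,10)
i=10: outside box; Z[10]=0
i=11: outside box; Z[11]=0
i=12: outside box; Z[12]=0
i=13: outside box; Z[13]=0
i=14: outside box; Z[14]=0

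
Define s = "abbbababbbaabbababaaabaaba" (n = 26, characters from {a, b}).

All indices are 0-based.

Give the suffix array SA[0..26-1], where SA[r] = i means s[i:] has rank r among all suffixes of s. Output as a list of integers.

[25, 18, 22, 19, 10, 23, 16, 20, 14, 4, 11, 6, 0, 24, 17, 21, 9, 15, 13, 3, 5, 8, 12, 2, 7, 1]

rank→(start, suffix):
  0 → (25, 'a')
  1 → (18, 'aaabaaba')
  2 → (22, 'aaba')
  3 → (19, 'aabaaba')
  4 → (10, 'aabbababaaabaaba')
  5 → (23, 'aba')
  6 → (16, 'abaaabaaba')
  7 → (20, 'abaaba')
  8 → (14, 'ababaaabaaba')
  9 → (4, 'ababbbaabbababaaabaaba')
  10 → (11, 'abbababaaabaaba')
  11 → (6, 'abbbaabbababaaabaaba')
  12 → (0, 'abbbababbbaabbababaaabaaba')
  13 → (24, 'ba')
  14 → (17, 'baaabaaba')
  15 → (21, 'baaba')
  16 → (9, 'baabbababaaabaaba')
  17 → (15, 'babaaabaaba')
  18 → (13, 'bababaaabaaba')
  19 → (3, 'bababbbaabbababaaabaaba')
  20 → (5, 'babbbaabbababaaabaaba')
  21 → (8, 'bbaabbababaaabaaba')
  22 → (12, 'bbababaaabaaba')
  23 → (2, 'bbababbbaabbababaaabaaba')
  24 → (7, 'bbbaabbababaaabaaba')
  25 → (1, 'bbbababbbaabbababaaabaaba')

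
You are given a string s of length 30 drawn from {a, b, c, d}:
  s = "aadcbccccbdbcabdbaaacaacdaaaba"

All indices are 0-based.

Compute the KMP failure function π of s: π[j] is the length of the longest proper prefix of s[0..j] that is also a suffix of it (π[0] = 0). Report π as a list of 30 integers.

[0, 1, 0, 0, 0, 0, 0, 0, 0, 0, 0, 0, 0, 1, 0, 0, 0, 1, 2, 2, 0, 1, 2, 0, 0, 1, 2, 2, 0, 1]

π[0] = 0
j=1 s[j]='a': π[1]=1 (border 'a')
j=2 s[j]='d': k: 1→0; π[2]=0 (border '')
j=3 s[j]='c': π[3]=0 (border '')
j=4 s[j]='b': π[4]=0 (border '')
j=5 s[j]='c': π[5]=0 (border '')
j=6 s[j]='c': π[6]=0 (border '')
j=7 s[j]='c': π[7]=0 (border '')
j=8 s[j]='c': π[8]=0 (border '')
j=9 s[j]='b': π[9]=0 (border '')
j=10 s[j]='d': π[10]=0 (border '')
j=11 s[j]='b': π[11]=0 (border '')
j=12 s[j]='c': π[12]=0 (border '')
j=13 s[j]='a': π[13]=1 (border 'a')
j=14 s[j]='b': k: 1→0; π[14]=0 (border '')
j=15 s[j]='d': π[15]=0 (border '')
j=16 s[j]='b': π[16]=0 (border '')
j=17 s[j]='a': π[17]=1 (border 'a')
j=18 s[j]='a': π[18]=2 (border 'aa')
j=19 s[j]='a': k: 2→1; π[19]=2 (border 'aa')
j=20 s[j]='c': k: 2→1→0; π[20]=0 (border '')
j=21 s[j]='a': π[21]=1 (border 'a')
j=22 s[j]='a': π[22]=2 (border 'aa')
j=23 s[j]='c': k: 2→1→0; π[23]=0 (border '')
j=24 s[j]='d': π[24]=0 (border '')
j=25 s[j]='a': π[25]=1 (border 'a')
j=26 s[j]='a': π[26]=2 (border 'aa')
j=27 s[j]='a': k: 2→1; π[27]=2 (border 'aa')
j=28 s[j]='b': k: 2→1→0; π[28]=0 (border '')
j=29 s[j]='a': π[29]=1 (border 'a')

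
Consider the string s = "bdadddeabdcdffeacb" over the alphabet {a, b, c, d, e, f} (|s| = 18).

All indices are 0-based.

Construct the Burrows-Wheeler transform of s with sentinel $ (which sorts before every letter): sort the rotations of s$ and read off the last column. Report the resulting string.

rank  rotation             last
    0  $bdadddeabdcdffeacb  b
    1  abdcdffeacb$bdaddde  e
    2  acb$bdadddeabdcdffe  e
    3  adddeabdcdffeacb$bd  d
    4  b$bdadddeabdcdffeac  c
    5  bdadddeabdcdffeacb$  $
    6  bdcdffeacb$bdadddea  a
    7  cb$bdadddeabdcdffea  a
    8  cdffeacb$bdadddeabd  d
    9  dadddeabdcdffeacb$b  b
   10  dcdffeacb$bdadddeab  b
   11  dddeabdcdffeacb$bda  a
   12  ddeabdcdffeacb$bdad  d
   13  deabdcdffeacb$bdadd  d
   14  dffeacb$bdadddeabdc  c
   15  eabdcdffeacb$bdaddd  d
   16  eacb$bdadddeabdcdff  f
   17  feacb$bdadddeabdcdf  f
   18  ffeacb$bdadddeabdcd  d

beedc$aadbbaddcdffd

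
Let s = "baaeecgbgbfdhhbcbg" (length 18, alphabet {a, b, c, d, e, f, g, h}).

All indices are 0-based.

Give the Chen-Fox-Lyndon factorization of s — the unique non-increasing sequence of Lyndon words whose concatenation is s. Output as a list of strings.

emit factor 1: 'b' (i=0, period=1)
emit factor 2: 'aaeecgbgbfdhhbcbg' (i=1, period=17)

["b", "aaeecgbgbfdhhbcbg"]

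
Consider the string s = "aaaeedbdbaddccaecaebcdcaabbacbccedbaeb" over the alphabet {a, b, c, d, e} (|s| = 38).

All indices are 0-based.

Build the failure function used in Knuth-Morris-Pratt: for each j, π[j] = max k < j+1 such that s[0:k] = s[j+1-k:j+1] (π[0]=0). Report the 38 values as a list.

[0, 1, 2, 0, 0, 0, 0, 0, 0, 1, 0, 0, 0, 0, 1, 0, 0, 1, 0, 0, 0, 0, 0, 1, 2, 0, 0, 1, 0, 0, 0, 0, 0, 0, 0, 1, 0, 0]

π[0] = 0
j=1 s[j]='a': π[1]=1 (border 'a')
j=2 s[j]='a': π[2]=2 (border 'aa')
j=3 s[j]='e': k: 2→1→0; π[3]=0 (border '')
j=4 s[j]='e': π[4]=0 (border '')
j=5 s[j]='d': π[5]=0 (border '')
j=6 s[j]='b': π[6]=0 (border '')
j=7 s[j]='d': π[7]=0 (border '')
j=8 s[j]='b': π[8]=0 (border '')
j=9 s[j]='a': π[9]=1 (border 'a')
j=10 s[j]='d': k: 1→0; π[10]=0 (border '')
j=11 s[j]='d': π[11]=0 (border '')
j=12 s[j]='c': π[12]=0 (border '')
j=13 s[j]='c': π[13]=0 (border '')
j=14 s[j]='a': π[14]=1 (border 'a')
j=15 s[j]='e': k: 1→0; π[15]=0 (border '')
j=16 s[j]='c': π[16]=0 (border '')
j=17 s[j]='a': π[17]=1 (border 'a')
j=18 s[j]='e': k: 1→0; π[18]=0 (border '')
j=19 s[j]='b': π[19]=0 (border '')
j=20 s[j]='c': π[20]=0 (border '')
j=21 s[j]='d': π[21]=0 (border '')
j=22 s[j]='c': π[22]=0 (border '')
j=23 s[j]='a': π[23]=1 (border 'a')
j=24 s[j]='a': π[24]=2 (border 'aa')
j=25 s[j]='b': k: 2→1→0; π[25]=0 (border '')
j=26 s[j]='b': π[26]=0 (border '')
j=27 s[j]='a': π[27]=1 (border 'a')
j=28 s[j]='c': k: 1→0; π[28]=0 (border '')
j=29 s[j]='b': π[29]=0 (border '')
j=30 s[j]='c': π[30]=0 (border '')
j=31 s[j]='c': π[31]=0 (border '')
j=32 s[j]='e': π[32]=0 (border '')
j=33 s[j]='d': π[33]=0 (border '')
j=34 s[j]='b': π[34]=0 (border '')
j=35 s[j]='a': π[35]=1 (border 'a')
j=36 s[j]='e': k: 1→0; π[36]=0 (border '')
j=37 s[j]='b': π[37]=0 (border '')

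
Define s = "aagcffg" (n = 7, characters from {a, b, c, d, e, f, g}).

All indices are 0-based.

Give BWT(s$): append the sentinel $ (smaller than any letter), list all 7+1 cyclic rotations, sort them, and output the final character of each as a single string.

g$agcffa

rank  rotation  last
    0  $aagcffg  g
    1  aagcffg$  $
    2  agcffg$a  a
    3  cffg$aag  g
    4  ffg$aagc  c
    5  fg$aagcf  f
    6  g$aagcff  f
    7  gcffg$aa  a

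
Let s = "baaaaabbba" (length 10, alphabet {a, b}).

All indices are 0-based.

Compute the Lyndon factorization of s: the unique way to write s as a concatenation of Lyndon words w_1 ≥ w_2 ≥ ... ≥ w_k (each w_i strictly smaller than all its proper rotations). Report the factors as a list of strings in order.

["b", "aaaaabbb", "a"]

emit factor 1: 'b' (i=0, period=1)
emit factor 2: 'aaaaabbb' (i=1, period=8)
emit factor 3: 'a' (i=9, period=1)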